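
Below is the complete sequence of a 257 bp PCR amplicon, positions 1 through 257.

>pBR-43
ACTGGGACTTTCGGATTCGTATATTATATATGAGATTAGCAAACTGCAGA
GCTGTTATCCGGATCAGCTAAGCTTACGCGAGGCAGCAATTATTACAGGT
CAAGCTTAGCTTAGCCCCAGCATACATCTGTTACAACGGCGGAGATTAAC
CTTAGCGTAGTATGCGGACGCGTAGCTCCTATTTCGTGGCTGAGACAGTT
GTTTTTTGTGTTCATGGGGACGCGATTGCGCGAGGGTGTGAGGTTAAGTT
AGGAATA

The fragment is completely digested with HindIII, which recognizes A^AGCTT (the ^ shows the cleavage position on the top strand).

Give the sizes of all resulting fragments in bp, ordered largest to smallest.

HindIII sites (AAGCTT) start at positions 70, 102.
HindIII cuts after the first base of each site, so after positions 70, 102.
Linear molecule, 2 cuts → 3 fragments:
  1–70 → 70 bp
  71–102 → 32 bp
  103–257 → 155 bp
Sorted largest to smallest: 155, 70, 32 bp.

155, 70, 32 bp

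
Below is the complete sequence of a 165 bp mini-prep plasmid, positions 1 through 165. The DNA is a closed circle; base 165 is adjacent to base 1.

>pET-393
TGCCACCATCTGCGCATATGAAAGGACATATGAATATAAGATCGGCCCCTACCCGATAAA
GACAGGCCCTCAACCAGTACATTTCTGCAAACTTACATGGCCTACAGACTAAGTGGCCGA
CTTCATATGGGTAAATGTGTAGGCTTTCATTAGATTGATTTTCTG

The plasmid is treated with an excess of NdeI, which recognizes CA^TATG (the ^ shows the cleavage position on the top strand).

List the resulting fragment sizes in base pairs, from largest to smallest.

NdeI sites (CATATG) start at positions 15, 27, 124.
NdeI cuts after base 2 of each site, so after positions 16, 28, 125.
Circular molecule, 3 cuts → 3 fragments:
  17–28 → 12 bp
  29–125 → 97 bp
  126–165 then 1–16 → 40 + 16 = 56 bp
Sorted largest to smallest: 97, 56, 12 bp.

97, 56, 12 bp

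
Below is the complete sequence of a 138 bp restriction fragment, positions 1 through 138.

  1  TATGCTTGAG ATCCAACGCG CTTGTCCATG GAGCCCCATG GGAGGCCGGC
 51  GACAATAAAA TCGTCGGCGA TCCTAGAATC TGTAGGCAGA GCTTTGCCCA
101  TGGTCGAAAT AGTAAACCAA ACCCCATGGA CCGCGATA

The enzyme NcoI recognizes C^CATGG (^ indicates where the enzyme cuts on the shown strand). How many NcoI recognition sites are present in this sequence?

4

CCATGG occurs starting at positions 26, 36, 98, 124.
NcoI cuts at 4 sites.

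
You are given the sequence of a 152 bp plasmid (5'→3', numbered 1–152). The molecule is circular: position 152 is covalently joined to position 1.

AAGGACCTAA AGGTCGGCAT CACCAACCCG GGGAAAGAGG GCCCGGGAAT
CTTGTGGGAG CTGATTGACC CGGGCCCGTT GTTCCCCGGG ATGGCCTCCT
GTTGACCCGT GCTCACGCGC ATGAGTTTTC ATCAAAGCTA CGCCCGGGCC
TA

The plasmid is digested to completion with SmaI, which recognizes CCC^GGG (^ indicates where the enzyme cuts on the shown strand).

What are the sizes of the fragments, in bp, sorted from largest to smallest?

SmaI sites (CCCGGG) start at positions 27, 42, 69, 85, 143.
SmaI cuts after base 3 of each site, so after positions 29, 44, 71, 87, 145.
Circular molecule, 5 cuts → 5 fragments:
  30–44 → 15 bp
  45–71 → 27 bp
  72–87 → 16 bp
  88–145 → 58 bp
  146–152 then 1–29 → 7 + 29 = 36 bp
Sorted largest to smallest: 58, 36, 27, 16, 15 bp.

58, 36, 27, 16, 15 bp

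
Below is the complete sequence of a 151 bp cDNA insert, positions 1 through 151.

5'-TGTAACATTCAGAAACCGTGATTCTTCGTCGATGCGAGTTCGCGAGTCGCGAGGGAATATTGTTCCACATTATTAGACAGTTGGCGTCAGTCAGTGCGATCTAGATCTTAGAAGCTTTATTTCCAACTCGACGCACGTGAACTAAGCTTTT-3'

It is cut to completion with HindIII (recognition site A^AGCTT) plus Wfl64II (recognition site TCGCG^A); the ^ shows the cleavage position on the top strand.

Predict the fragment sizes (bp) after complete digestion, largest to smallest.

HindIII sites (AAGCTT) start at positions 112, 144.
HindIII cuts after the first base of each site, so after positions 112, 144.
Wfl64II sites (TCGCGA) start at positions 40, 47.
Wfl64II cuts after base 5 of each site (before the last base), so after positions 44, 51.
Combined cut positions: 44, 51, 112, 144.
Linear molecule, 4 cuts → 5 fragments:
  1–44 → 44 bp
  45–51 → 7 bp
  52–112 → 61 bp
  113–144 → 32 bp
  145–151 → 7 bp
Sorted largest to smallest: 61, 44, 32, 7, 7 bp.

61, 44, 32, 7, 7 bp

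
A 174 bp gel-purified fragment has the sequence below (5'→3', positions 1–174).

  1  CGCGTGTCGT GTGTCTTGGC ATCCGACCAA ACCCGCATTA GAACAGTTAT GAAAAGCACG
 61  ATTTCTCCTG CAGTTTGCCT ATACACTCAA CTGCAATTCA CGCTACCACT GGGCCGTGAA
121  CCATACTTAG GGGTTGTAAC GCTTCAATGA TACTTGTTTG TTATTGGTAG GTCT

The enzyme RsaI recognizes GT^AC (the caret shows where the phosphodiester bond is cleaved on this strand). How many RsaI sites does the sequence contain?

No occurrence of GTAC is present in the sequence.
RsaI does not cut: 0 sites.

0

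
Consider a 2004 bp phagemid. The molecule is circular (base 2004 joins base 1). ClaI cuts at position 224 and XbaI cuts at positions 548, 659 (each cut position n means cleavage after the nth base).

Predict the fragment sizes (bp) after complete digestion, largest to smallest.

1569, 324, 111 bp

Combined cut positions (sorted): 224, 548, 659.
Circular molecule, 3 cuts → 3 fragments:
  548 − 224 = 324 bp
  659 − 548 = 111 bp
  wrap: 2004 − 659 + 224 = 1569 bp
Sorted largest to smallest: 1569, 324, 111 bp.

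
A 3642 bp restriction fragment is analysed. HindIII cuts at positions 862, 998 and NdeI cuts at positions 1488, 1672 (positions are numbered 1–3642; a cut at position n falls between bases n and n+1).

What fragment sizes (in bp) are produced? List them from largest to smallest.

1970, 862, 490, 184, 136 bp

Combined cut positions (sorted): 862, 998, 1488, 1672.
Linear molecule, 4 cuts → 5 fragments:
  862 − 0 = 862 bp
  998 − 862 = 136 bp
  1488 − 998 = 490 bp
  1672 − 1488 = 184 bp
  3642 − 1672 = 1970 bp
Sorted largest to smallest: 1970, 862, 490, 184, 136 bp.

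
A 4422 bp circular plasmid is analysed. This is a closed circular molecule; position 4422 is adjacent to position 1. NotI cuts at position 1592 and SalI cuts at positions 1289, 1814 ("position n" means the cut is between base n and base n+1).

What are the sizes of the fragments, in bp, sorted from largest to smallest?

Combined cut positions (sorted): 1289, 1592, 1814.
Circular molecule, 3 cuts → 3 fragments:
  1592 − 1289 = 303 bp
  1814 − 1592 = 222 bp
  wrap: 4422 − 1814 + 1289 = 3897 bp
Sorted largest to smallest: 3897, 303, 222 bp.

3897, 303, 222 bp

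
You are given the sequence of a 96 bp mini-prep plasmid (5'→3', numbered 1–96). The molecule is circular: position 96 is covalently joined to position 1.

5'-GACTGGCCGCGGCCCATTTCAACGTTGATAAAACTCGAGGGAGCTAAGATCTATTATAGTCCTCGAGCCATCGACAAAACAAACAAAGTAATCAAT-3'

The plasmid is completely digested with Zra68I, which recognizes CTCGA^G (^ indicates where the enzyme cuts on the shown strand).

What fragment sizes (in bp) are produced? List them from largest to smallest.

68, 28 bp

Zra68I sites (CTCGAG) start at positions 34, 62.
Zra68I cuts after base 5 of each site (before the last base), so after positions 38, 66.
Circular molecule, 2 cuts → 2 fragments:
  39–66 → 28 bp
  67–96 then 1–38 → 30 + 38 = 68 bp
Sorted largest to smallest: 68, 28 bp.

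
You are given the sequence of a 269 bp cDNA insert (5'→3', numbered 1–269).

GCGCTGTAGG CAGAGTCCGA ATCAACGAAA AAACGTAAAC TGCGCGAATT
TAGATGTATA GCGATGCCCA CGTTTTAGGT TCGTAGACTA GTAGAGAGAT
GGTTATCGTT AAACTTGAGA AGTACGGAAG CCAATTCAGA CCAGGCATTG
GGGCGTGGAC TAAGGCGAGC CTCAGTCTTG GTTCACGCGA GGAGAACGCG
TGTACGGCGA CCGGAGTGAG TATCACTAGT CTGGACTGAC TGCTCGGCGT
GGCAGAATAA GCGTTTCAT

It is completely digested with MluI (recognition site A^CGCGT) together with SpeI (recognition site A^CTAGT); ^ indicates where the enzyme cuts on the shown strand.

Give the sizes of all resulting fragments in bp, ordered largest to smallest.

109, 87, 44, 29 bp

The MluI site (ACGCGT) starts at position 196.
MluI cuts after the first base of each site, so after position 196.
SpeI sites (ACTAGT) start at positions 87, 225.
SpeI cuts after the first base of each site, so after positions 87, 225.
Combined cut positions: 87, 196, 225.
Linear molecule, 3 cuts → 4 fragments:
  1–87 → 87 bp
  88–196 → 109 bp
  197–225 → 29 bp
  226–269 → 44 bp
Sorted largest to smallest: 109, 87, 44, 29 bp.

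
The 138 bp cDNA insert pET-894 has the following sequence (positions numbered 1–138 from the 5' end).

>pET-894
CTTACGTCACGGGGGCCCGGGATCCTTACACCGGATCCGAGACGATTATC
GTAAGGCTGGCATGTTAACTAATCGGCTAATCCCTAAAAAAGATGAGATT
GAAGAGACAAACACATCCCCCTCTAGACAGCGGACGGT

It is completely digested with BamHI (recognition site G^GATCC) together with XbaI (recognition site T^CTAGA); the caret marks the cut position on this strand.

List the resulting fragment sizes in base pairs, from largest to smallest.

BamHI sites (GGATCC) start at positions 20, 33.
BamHI cuts after the first base of each site, so after positions 20, 33.
The XbaI site (TCTAGA) starts at position 122.
XbaI cuts after the first base of each site, so after position 122.
Combined cut positions: 20, 33, 122.
Linear molecule, 3 cuts → 4 fragments:
  1–20 → 20 bp
  21–33 → 13 bp
  34–122 → 89 bp
  123–138 → 16 bp
Sorted largest to smallest: 89, 20, 16, 13 bp.

89, 20, 16, 13 bp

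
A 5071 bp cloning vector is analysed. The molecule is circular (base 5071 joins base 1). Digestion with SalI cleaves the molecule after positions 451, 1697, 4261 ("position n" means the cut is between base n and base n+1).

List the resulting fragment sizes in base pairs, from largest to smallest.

2564, 1261, 1246 bp

Circular molecule, 3 cuts → 3 fragments:
  1697 − 451 = 1246 bp
  4261 − 1697 = 2564 bp
  wrap: 5071 − 4261 + 451 = 1261 bp
Sorted largest to smallest: 2564, 1261, 1246 bp.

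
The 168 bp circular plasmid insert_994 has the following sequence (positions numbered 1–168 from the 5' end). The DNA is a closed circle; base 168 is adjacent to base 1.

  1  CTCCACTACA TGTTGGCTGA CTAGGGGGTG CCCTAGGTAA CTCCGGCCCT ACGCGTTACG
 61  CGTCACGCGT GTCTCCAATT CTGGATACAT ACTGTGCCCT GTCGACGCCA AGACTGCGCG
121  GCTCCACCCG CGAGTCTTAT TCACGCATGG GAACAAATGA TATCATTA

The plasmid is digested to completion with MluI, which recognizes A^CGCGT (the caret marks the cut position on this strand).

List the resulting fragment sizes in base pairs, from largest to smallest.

154, 7, 7 bp

MluI sites (ACGCGT) start at positions 51, 58, 65.
MluI cuts after the first base of each site, so after positions 51, 58, 65.
Circular molecule, 3 cuts → 3 fragments:
  52–58 → 7 bp
  59–65 → 7 bp
  66–168 then 1–51 → 103 + 51 = 154 bp
Sorted largest to smallest: 154, 7, 7 bp.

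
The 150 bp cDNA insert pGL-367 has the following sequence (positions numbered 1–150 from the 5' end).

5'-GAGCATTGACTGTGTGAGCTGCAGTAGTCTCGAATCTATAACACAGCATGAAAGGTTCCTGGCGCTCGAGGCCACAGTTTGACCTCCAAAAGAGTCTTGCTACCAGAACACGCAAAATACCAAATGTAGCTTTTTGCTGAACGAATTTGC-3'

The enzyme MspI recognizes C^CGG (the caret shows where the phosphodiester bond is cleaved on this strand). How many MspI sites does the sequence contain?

0

No occurrence of CCGG is present in the sequence.
MspI does not cut: 0 sites.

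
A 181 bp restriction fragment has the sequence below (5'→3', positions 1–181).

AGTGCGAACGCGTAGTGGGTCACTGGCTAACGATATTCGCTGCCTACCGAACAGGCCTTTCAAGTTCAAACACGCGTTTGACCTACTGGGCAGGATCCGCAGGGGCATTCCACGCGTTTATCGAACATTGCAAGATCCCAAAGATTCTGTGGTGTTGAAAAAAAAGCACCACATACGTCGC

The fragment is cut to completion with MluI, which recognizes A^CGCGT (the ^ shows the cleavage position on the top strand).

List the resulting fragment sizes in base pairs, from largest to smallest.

69, 64, 40, 8 bp

MluI sites (ACGCGT) start at positions 8, 72, 112.
MluI cuts after the first base of each site, so after positions 8, 72, 112.
Linear molecule, 3 cuts → 4 fragments:
  1–8 → 8 bp
  9–72 → 64 bp
  73–112 → 40 bp
  113–181 → 69 bp
Sorted largest to smallest: 69, 64, 40, 8 bp.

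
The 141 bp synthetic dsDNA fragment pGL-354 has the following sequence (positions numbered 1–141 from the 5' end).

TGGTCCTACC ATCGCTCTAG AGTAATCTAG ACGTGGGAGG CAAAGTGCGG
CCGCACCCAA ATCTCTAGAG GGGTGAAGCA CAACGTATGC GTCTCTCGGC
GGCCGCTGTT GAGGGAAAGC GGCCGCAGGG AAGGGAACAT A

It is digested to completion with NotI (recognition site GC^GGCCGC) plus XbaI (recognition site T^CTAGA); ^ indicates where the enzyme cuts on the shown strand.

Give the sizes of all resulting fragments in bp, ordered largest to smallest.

NotI sites (GCGGCCGC) start at positions 47, 99, 119.
NotI cuts after base 2 of each site, so after positions 48, 100, 120.
XbaI sites (TCTAGA) start at positions 16, 26, 64.
XbaI cuts after the first base of each site, so after positions 16, 26, 64.
Combined cut positions: 16, 26, 48, 64, 100, 120.
Linear molecule, 6 cuts → 7 fragments:
  1–16 → 16 bp
  17–26 → 10 bp
  27–48 → 22 bp
  49–64 → 16 bp
  65–100 → 36 bp
  101–120 → 20 bp
  121–141 → 21 bp
Sorted largest to smallest: 36, 22, 21, 20, 16, 16, 10 bp.

36, 22, 21, 20, 16, 16, 10 bp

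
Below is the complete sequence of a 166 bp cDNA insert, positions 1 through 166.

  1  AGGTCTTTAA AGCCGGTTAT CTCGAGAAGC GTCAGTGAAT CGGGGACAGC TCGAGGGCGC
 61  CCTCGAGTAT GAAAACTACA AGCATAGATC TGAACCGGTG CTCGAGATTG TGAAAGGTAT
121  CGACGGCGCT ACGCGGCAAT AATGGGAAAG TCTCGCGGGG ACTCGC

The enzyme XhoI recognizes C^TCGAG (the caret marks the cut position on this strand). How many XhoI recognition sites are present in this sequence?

CTCGAG occurs starting at positions 21, 50, 62, 101.
XhoI cuts at 4 sites.

4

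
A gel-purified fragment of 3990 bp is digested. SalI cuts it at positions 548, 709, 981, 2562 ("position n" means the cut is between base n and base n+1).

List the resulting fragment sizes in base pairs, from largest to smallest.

Linear molecule, 4 cuts → 5 fragments:
  548 − 0 = 548 bp
  709 − 548 = 161 bp
  981 − 709 = 272 bp
  2562 − 981 = 1581 bp
  3990 − 2562 = 1428 bp
Sorted largest to smallest: 1581, 1428, 548, 272, 161 bp.

1581, 1428, 548, 272, 161 bp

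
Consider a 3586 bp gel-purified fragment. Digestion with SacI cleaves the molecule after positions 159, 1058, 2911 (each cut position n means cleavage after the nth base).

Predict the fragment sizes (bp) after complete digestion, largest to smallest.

Linear molecule, 3 cuts → 4 fragments:
  159 − 0 = 159 bp
  1058 − 159 = 899 bp
  2911 − 1058 = 1853 bp
  3586 − 2911 = 675 bp
Sorted largest to smallest: 1853, 899, 675, 159 bp.

1853, 899, 675, 159 bp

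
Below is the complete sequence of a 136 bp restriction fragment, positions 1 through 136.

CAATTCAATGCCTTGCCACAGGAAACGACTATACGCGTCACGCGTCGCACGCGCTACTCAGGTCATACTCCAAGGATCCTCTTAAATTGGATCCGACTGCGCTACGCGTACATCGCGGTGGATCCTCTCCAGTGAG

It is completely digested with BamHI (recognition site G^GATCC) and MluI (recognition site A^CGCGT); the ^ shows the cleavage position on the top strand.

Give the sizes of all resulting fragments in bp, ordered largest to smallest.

34, 33, 16, 16, 15, 15, 7 bp

BamHI sites (GGATCC) start at positions 74, 89, 120.
BamHI cuts after the first base of each site, so after positions 74, 89, 120.
MluI sites (ACGCGT) start at positions 33, 40, 104.
MluI cuts after the first base of each site, so after positions 33, 40, 104.
Combined cut positions: 33, 40, 74, 89, 104, 120.
Linear molecule, 6 cuts → 7 fragments:
  1–33 → 33 bp
  34–40 → 7 bp
  41–74 → 34 bp
  75–89 → 15 bp
  90–104 → 15 bp
  105–120 → 16 bp
  121–136 → 16 bp
Sorted largest to smallest: 34, 33, 16, 16, 15, 15, 7 bp.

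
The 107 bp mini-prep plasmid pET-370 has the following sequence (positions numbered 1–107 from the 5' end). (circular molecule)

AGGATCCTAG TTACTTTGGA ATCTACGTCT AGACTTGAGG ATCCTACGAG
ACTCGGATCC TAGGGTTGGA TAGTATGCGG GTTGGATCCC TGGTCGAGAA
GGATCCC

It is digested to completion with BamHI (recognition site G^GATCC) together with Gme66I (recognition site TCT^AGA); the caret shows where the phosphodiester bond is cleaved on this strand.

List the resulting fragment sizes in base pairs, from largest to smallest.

BamHI sites (GGATCC) start at positions 2, 39, 55, 84, 101.
BamHI cuts after the first base of each site, so after positions 2, 39, 55, 84, 101.
The Gme66I site (TCTAGA) starts at position 28.
Gme66I cuts after base 3 of each site, so after position 30.
Combined cut positions: 2, 30, 39, 55, 84, 101.
Circular molecule, 6 cuts → 6 fragments:
  3–30 → 28 bp
  31–39 → 9 bp
  40–55 → 16 bp
  56–84 → 29 bp
  85–101 → 17 bp
  102–107 then 1–2 → 6 + 2 = 8 bp
Sorted largest to smallest: 29, 28, 17, 16, 9, 8 bp.

29, 28, 17, 16, 9, 8 bp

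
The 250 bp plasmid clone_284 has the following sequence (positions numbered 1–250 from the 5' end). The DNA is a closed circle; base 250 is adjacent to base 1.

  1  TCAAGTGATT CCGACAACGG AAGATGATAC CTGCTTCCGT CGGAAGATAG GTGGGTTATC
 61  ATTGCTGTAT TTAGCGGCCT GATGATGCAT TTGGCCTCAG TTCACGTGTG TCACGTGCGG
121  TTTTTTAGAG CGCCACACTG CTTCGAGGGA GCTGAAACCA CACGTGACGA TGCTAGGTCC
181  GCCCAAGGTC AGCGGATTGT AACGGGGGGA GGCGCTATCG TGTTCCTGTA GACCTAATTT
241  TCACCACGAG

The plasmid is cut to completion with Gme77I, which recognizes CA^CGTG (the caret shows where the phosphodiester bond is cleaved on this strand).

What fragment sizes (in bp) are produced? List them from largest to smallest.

Gme77I sites (CACGTG) start at positions 103, 112, 161.
Gme77I cuts after base 2 of each site, so after positions 104, 113, 162.
Circular molecule, 3 cuts → 3 fragments:
  105–113 → 9 bp
  114–162 → 49 bp
  163–250 then 1–104 → 88 + 104 = 192 bp
Sorted largest to smallest: 192, 49, 9 bp.

192, 49, 9 bp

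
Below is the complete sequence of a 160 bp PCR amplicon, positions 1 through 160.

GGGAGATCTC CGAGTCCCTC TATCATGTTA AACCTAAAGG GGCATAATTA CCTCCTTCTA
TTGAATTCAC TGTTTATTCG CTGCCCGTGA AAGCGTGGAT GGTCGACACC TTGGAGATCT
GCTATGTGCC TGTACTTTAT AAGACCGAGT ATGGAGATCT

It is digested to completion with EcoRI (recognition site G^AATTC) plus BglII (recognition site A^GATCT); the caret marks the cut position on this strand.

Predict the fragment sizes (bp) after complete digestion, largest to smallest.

The EcoRI site (GAATTC) starts at position 63.
EcoRI cuts after the first base of each site, so after position 63.
BglII sites (AGATCT) start at positions 4, 115, 155.
BglII cuts after the first base of each site, so after positions 4, 115, 155.
Combined cut positions: 4, 63, 115, 155.
Linear molecule, 4 cuts → 5 fragments:
  1–4 → 4 bp
  5–63 → 59 bp
  64–115 → 52 bp
  116–155 → 40 bp
  156–160 → 5 bp
Sorted largest to smallest: 59, 52, 40, 5, 4 bp.

59, 52, 40, 5, 4 bp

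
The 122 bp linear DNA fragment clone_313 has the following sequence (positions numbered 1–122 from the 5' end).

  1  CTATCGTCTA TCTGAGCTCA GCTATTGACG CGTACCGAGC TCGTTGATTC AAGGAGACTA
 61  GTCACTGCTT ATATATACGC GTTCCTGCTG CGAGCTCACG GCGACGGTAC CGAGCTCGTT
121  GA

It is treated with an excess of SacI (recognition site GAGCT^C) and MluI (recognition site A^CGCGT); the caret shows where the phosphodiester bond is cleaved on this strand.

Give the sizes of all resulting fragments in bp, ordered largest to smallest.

SacI sites (GAGCTC) start at positions 14, 37, 92, 112.
SacI cuts after base 5 of each site (before the last base), so after positions 18, 41, 96, 116.
MluI sites (ACGCGT) start at positions 28, 77.
MluI cuts after the first base of each site, so after positions 28, 77.
Combined cut positions: 18, 28, 41, 77, 96, 116.
Linear molecule, 6 cuts → 7 fragments:
  1–18 → 18 bp
  19–28 → 10 bp
  29–41 → 13 bp
  42–77 → 36 bp
  78–96 → 19 bp
  97–116 → 20 bp
  117–122 → 6 bp
Sorted largest to smallest: 36, 20, 19, 18, 13, 10, 6 bp.

36, 20, 19, 18, 13, 10, 6 bp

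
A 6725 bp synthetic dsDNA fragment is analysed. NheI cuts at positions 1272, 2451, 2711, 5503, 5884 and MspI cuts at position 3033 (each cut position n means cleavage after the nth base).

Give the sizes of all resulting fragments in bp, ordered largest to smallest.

2470, 1272, 1179, 841, 381, 322, 260 bp

Combined cut positions (sorted): 1272, 2451, 2711, 3033, 5503, 5884.
Linear molecule, 6 cuts → 7 fragments:
  1272 − 0 = 1272 bp
  2451 − 1272 = 1179 bp
  2711 − 2451 = 260 bp
  3033 − 2711 = 322 bp
  5503 − 3033 = 2470 bp
  5884 − 5503 = 381 bp
  6725 − 5884 = 841 bp
Sorted largest to smallest: 2470, 1272, 1179, 841, 381, 322, 260 bp.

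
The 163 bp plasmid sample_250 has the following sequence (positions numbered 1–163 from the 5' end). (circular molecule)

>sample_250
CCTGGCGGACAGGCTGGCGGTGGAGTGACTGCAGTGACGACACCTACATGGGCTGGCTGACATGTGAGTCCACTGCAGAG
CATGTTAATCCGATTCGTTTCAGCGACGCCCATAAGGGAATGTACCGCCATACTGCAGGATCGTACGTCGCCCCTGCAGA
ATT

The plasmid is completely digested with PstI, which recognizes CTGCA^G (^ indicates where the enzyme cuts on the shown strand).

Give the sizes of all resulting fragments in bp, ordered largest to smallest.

PstI sites (CTGCAG) start at positions 29, 73, 133, 154.
PstI cuts after base 5 of each site (before the last base), so after positions 33, 77, 137, 158.
Circular molecule, 4 cuts → 4 fragments:
  34–77 → 44 bp
  78–137 → 60 bp
  138–158 → 21 bp
  159–163 then 1–33 → 5 + 33 = 38 bp
Sorted largest to smallest: 60, 44, 38, 21 bp.

60, 44, 38, 21 bp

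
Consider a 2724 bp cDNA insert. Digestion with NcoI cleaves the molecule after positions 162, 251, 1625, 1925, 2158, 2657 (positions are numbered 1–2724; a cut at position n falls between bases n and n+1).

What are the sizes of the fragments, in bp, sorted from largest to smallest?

1374, 499, 300, 233, 162, 89, 67 bp

Linear molecule, 6 cuts → 7 fragments:
  162 − 0 = 162 bp
  251 − 162 = 89 bp
  1625 − 251 = 1374 bp
  1925 − 1625 = 300 bp
  2158 − 1925 = 233 bp
  2657 − 2158 = 499 bp
  2724 − 2657 = 67 bp
Sorted largest to smallest: 1374, 499, 300, 233, 162, 89, 67 bp.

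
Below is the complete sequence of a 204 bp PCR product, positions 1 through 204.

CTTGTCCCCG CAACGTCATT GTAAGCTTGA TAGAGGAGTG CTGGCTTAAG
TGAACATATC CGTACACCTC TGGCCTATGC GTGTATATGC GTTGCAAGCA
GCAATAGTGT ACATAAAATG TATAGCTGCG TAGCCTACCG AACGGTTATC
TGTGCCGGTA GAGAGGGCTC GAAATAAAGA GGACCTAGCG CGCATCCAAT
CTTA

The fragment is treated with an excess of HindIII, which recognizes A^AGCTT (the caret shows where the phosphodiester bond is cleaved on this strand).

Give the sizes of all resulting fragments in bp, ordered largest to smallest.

181, 23 bp

The HindIII site (AAGCTT) starts at position 23.
HindIII cuts after the first base of each site, so after position 23.
Linear molecule, 1 cut → 2 fragments:
  1–23 → 23 bp
  24–204 → 181 bp
Sorted largest to smallest: 181, 23 bp.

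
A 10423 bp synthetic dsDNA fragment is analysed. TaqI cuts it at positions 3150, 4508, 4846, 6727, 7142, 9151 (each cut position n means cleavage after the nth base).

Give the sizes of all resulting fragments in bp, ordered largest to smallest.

Linear molecule, 6 cuts → 7 fragments:
  3150 − 0 = 3150 bp
  4508 − 3150 = 1358 bp
  4846 − 4508 = 338 bp
  6727 − 4846 = 1881 bp
  7142 − 6727 = 415 bp
  9151 − 7142 = 2009 bp
  10423 − 9151 = 1272 bp
Sorted largest to smallest: 3150, 2009, 1881, 1358, 1272, 415, 338 bp.

3150, 2009, 1881, 1358, 1272, 415, 338 bp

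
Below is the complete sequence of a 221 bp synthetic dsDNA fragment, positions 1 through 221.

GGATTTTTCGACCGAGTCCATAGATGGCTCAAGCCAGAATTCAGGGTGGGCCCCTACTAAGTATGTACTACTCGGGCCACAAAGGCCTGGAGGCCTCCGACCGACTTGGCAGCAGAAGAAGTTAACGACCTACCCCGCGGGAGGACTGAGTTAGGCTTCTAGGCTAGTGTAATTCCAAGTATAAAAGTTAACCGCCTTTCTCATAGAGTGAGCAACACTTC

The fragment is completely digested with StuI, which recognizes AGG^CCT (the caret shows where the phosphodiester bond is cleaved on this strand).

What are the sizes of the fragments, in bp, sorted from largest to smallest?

128, 85, 8 bp

StuI sites (AGGCCT) start at positions 83, 91.
StuI cuts after base 3 of each site, so after positions 85, 93.
Linear molecule, 2 cuts → 3 fragments:
  1–85 → 85 bp
  86–93 → 8 bp
  94–221 → 128 bp
Sorted largest to smallest: 128, 85, 8 bp.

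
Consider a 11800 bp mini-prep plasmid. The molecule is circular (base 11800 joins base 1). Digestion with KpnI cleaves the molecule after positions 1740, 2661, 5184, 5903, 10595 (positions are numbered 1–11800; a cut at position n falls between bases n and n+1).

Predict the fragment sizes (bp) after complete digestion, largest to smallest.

4692, 2945, 2523, 921, 719 bp

Circular molecule, 5 cuts → 5 fragments:
  2661 − 1740 = 921 bp
  5184 − 2661 = 2523 bp
  5903 − 5184 = 719 bp
  10595 − 5903 = 4692 bp
  wrap: 11800 − 10595 + 1740 = 2945 bp
Sorted largest to smallest: 4692, 2945, 2523, 921, 719 bp.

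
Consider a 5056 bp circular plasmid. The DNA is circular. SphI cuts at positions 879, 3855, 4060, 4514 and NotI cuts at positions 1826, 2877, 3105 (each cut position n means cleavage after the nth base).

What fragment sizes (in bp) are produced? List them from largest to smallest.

1421, 1051, 947, 750, 454, 228, 205 bp

Combined cut positions (sorted): 879, 1826, 2877, 3105, 3855, 4060, 4514.
Circular molecule, 7 cuts → 7 fragments:
  1826 − 879 = 947 bp
  2877 − 1826 = 1051 bp
  3105 − 2877 = 228 bp
  3855 − 3105 = 750 bp
  4060 − 3855 = 205 bp
  4514 − 4060 = 454 bp
  wrap: 5056 − 4514 + 879 = 1421 bp
Sorted largest to smallest: 1421, 1051, 947, 750, 454, 228, 205 bp.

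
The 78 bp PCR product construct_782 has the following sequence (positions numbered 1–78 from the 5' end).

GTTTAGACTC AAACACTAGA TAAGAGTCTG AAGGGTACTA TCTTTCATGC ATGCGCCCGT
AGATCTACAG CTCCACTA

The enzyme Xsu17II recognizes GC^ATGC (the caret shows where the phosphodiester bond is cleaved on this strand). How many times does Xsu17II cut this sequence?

GCATGC occurs starting at position 49.
Xsu17II cuts at 1 site.

1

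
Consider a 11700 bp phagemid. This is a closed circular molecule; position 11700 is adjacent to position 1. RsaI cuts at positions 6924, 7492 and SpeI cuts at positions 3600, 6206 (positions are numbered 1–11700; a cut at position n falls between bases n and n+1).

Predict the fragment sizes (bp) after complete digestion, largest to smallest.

7808, 2606, 718, 568 bp

Combined cut positions (sorted): 3600, 6206, 6924, 7492.
Circular molecule, 4 cuts → 4 fragments:
  6206 − 3600 = 2606 bp
  6924 − 6206 = 718 bp
  7492 − 6924 = 568 bp
  wrap: 11700 − 7492 + 3600 = 7808 bp
Sorted largest to smallest: 7808, 2606, 718, 568 bp.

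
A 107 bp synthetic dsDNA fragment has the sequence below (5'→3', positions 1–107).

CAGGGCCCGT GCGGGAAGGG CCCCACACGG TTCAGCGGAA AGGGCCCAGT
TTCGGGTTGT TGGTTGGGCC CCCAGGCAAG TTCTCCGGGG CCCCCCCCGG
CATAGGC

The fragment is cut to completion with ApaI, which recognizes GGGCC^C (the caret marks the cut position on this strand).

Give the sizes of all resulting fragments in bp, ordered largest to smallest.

24, 24, 22, 15, 15, 7 bp

ApaI sites (GGGCCC) start at positions 3, 18, 42, 66, 88.
ApaI cuts after base 5 of each site (before the last base), so after positions 7, 22, 46, 70, 92.
Linear molecule, 5 cuts → 6 fragments:
  1–7 → 7 bp
  8–22 → 15 bp
  23–46 → 24 bp
  47–70 → 24 bp
  71–92 → 22 bp
  93–107 → 15 bp
Sorted largest to smallest: 24, 24, 22, 15, 15, 7 bp.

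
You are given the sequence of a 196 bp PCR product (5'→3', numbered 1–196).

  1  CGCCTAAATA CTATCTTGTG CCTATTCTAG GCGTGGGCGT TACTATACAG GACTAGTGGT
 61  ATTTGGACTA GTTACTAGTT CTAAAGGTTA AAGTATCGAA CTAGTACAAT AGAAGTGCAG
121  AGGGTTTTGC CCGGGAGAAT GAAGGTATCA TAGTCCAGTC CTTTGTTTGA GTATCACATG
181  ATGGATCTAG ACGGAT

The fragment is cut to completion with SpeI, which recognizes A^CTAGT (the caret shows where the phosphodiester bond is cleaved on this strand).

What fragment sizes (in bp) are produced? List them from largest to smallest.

96, 52, 26, 15, 7 bp

SpeI sites (ACTAGT) start at positions 52, 67, 74, 100.
SpeI cuts after the first base of each site, so after positions 52, 67, 74, 100.
Linear molecule, 4 cuts → 5 fragments:
  1–52 → 52 bp
  53–67 → 15 bp
  68–74 → 7 bp
  75–100 → 26 bp
  101–196 → 96 bp
Sorted largest to smallest: 96, 52, 26, 15, 7 bp.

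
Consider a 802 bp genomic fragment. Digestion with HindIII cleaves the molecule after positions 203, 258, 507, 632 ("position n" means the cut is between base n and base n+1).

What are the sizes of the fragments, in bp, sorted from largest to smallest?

249, 203, 170, 125, 55 bp

Linear molecule, 4 cuts → 5 fragments:
  203 − 0 = 203 bp
  258 − 203 = 55 bp
  507 − 258 = 249 bp
  632 − 507 = 125 bp
  802 − 632 = 170 bp
Sorted largest to smallest: 249, 203, 170, 125, 55 bp.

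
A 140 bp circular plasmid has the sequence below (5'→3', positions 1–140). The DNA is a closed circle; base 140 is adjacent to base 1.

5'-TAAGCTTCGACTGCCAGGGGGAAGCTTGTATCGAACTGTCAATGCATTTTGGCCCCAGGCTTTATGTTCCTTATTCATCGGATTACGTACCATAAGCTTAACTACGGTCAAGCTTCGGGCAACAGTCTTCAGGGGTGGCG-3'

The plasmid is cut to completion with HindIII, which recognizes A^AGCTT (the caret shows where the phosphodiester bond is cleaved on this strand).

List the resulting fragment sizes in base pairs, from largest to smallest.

72, 32, 20, 16 bp

HindIII sites (AAGCTT) start at positions 2, 22, 94, 110.
HindIII cuts after the first base of each site, so after positions 2, 22, 94, 110.
Circular molecule, 4 cuts → 4 fragments:
  3–22 → 20 bp
  23–94 → 72 bp
  95–110 → 16 bp
  111–140 then 1–2 → 30 + 2 = 32 bp
Sorted largest to smallest: 72, 32, 20, 16 bp.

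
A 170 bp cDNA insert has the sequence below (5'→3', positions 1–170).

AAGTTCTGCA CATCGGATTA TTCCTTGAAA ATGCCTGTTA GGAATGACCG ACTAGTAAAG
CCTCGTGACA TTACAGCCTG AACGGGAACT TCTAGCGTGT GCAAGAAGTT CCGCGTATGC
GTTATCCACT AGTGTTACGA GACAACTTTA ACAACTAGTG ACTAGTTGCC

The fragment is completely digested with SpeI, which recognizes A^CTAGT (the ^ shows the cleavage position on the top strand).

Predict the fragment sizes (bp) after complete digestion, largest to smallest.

SpeI sites (ACTAGT) start at positions 51, 128, 154, 161.
SpeI cuts after the first base of each site, so after positions 51, 128, 154, 161.
Linear molecule, 4 cuts → 5 fragments:
  1–51 → 51 bp
  52–128 → 77 bp
  129–154 → 26 bp
  155–161 → 7 bp
  162–170 → 9 bp
Sorted largest to smallest: 77, 51, 26, 9, 7 bp.

77, 51, 26, 9, 7 bp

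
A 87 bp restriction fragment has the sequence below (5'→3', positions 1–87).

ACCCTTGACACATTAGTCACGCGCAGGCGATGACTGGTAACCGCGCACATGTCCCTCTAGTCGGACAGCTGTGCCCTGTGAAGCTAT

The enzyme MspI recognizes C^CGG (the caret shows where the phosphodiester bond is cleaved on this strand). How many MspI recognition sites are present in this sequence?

No occurrence of CCGG is present in the sequence.
MspI does not cut: 0 sites.

0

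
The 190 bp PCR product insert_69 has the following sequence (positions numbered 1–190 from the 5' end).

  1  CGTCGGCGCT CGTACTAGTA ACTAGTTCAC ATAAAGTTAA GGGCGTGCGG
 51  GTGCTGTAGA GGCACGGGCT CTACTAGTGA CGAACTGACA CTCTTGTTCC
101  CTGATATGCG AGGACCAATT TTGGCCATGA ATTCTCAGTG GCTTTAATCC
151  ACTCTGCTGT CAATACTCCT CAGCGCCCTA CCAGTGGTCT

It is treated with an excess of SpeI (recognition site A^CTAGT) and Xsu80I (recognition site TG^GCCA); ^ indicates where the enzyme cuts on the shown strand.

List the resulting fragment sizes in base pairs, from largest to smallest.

SpeI sites (ACTAGT) start at positions 14, 21, 73.
SpeI cuts after the first base of each site, so after positions 14, 21, 73.
The Xsu80I site (TGGCCA) starts at position 122.
Xsu80I cuts after base 2 of each site, so after position 123.
Combined cut positions: 14, 21, 73, 123.
Linear molecule, 4 cuts → 5 fragments:
  1–14 → 14 bp
  15–21 → 7 bp
  22–73 → 52 bp
  74–123 → 50 bp
  124–190 → 67 bp
Sorted largest to smallest: 67, 52, 50, 14, 7 bp.

67, 52, 50, 14, 7 bp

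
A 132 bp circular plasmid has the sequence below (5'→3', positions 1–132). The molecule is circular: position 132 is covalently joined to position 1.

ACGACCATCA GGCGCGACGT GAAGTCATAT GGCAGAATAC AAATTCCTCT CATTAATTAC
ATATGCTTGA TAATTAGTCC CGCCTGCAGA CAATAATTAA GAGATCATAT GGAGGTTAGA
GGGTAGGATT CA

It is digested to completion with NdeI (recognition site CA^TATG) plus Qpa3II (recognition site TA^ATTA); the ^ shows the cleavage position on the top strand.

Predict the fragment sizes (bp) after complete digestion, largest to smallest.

NdeI sites (CATATG) start at positions 26, 60, 106.
NdeI cuts after base 2 of each site, so after positions 27, 61, 107.
Qpa3II sites (TAATTA) start at positions 54, 71, 94.
Qpa3II cuts after base 2 of each site, so after positions 55, 72, 95.
Combined cut positions: 27, 55, 61, 72, 95, 107.
Circular molecule, 6 cuts → 6 fragments:
  28–55 → 28 bp
  56–61 → 6 bp
  62–72 → 11 bp
  73–95 → 23 bp
  96–107 → 12 bp
  108–132 then 1–27 → 25 + 27 = 52 bp
Sorted largest to smallest: 52, 28, 23, 12, 11, 6 bp.

52, 28, 23, 12, 11, 6 bp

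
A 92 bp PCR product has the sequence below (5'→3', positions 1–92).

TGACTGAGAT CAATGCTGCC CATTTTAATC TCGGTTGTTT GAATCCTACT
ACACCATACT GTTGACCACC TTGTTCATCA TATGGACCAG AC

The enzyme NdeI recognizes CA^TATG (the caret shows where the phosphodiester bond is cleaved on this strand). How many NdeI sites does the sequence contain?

CATATG occurs starting at position 79.
NdeI cuts at 1 site.

1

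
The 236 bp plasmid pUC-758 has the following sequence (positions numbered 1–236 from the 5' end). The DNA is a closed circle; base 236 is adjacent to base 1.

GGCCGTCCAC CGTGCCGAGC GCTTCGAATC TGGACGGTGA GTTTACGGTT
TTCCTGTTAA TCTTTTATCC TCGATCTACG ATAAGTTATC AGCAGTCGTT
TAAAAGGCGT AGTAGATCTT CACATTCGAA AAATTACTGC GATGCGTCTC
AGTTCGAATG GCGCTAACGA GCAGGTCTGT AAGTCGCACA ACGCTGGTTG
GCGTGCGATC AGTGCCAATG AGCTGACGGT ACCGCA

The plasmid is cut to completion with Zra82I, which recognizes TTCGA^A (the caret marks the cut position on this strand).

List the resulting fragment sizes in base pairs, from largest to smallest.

106, 102, 28 bp

Zra82I sites (TTCGAA) start at positions 23, 125, 153.
Zra82I cuts after base 5 of each site (before the last base), so after positions 27, 129, 157.
Circular molecule, 3 cuts → 3 fragments:
  28–129 → 102 bp
  130–157 → 28 bp
  158–236 then 1–27 → 79 + 27 = 106 bp
Sorted largest to smallest: 106, 102, 28 bp.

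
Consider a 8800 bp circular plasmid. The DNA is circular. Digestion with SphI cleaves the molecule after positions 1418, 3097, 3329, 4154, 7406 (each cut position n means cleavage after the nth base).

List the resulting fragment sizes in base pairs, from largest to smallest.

Circular molecule, 5 cuts → 5 fragments:
  3097 − 1418 = 1679 bp
  3329 − 3097 = 232 bp
  4154 − 3329 = 825 bp
  7406 − 4154 = 3252 bp
  wrap: 8800 − 7406 + 1418 = 2812 bp
Sorted largest to smallest: 3252, 2812, 1679, 825, 232 bp.

3252, 2812, 1679, 825, 232 bp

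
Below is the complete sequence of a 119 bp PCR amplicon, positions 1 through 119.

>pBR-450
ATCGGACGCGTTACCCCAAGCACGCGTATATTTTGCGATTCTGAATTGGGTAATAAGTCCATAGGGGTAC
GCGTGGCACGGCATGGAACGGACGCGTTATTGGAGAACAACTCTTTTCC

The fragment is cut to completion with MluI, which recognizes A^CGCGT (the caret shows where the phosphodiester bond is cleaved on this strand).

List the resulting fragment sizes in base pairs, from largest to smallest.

MluI sites (ACGCGT) start at positions 6, 22, 69, 92.
MluI cuts after the first base of each site, so after positions 6, 22, 69, 92.
Linear molecule, 4 cuts → 5 fragments:
  1–6 → 6 bp
  7–22 → 16 bp
  23–69 → 47 bp
  70–92 → 23 bp
  93–119 → 27 bp
Sorted largest to smallest: 47, 27, 23, 16, 6 bp.

47, 27, 23, 16, 6 bp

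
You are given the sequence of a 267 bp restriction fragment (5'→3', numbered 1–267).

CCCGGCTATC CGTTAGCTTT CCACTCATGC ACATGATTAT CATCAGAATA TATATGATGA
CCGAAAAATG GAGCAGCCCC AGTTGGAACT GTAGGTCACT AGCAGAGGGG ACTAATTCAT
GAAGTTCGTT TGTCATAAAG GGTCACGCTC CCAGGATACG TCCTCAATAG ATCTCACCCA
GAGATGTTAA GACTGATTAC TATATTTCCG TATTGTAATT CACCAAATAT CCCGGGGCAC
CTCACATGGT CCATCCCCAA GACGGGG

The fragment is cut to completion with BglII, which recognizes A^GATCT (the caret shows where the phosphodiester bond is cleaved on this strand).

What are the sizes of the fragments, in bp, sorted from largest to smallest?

The BglII site (AGATCT) starts at position 169.
BglII cuts after the first base of each site, so after position 169.
Linear molecule, 1 cut → 2 fragments:
  1–169 → 169 bp
  170–267 → 98 bp
Sorted largest to smallest: 169, 98 bp.

169, 98 bp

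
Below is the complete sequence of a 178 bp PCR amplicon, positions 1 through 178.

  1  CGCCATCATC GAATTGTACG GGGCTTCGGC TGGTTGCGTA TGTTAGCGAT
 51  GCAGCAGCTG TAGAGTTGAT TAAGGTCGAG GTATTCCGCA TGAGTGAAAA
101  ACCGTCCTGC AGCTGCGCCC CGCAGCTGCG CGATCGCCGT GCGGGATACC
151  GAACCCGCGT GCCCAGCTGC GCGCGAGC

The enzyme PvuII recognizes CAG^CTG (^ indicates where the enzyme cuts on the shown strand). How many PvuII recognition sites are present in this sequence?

CAGCTG occurs starting at positions 55, 110, 123, 164.
PvuII cuts at 4 sites.

4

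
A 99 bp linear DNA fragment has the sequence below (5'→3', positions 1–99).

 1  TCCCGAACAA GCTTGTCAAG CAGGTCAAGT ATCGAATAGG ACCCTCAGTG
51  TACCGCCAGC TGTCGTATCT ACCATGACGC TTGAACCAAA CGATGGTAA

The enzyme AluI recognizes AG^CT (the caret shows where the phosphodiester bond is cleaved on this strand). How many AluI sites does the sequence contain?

AGCT occurs starting at positions 10, 58.
AluI cuts at 2 sites.

2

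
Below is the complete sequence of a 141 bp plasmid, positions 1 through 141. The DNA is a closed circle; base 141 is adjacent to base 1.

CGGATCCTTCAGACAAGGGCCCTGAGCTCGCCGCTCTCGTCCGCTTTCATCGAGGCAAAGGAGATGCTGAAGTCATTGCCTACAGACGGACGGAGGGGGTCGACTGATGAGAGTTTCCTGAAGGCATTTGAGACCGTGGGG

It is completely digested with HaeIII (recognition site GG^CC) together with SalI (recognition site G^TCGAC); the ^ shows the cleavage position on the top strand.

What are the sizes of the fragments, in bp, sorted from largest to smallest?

80, 61 bp

The HaeIII site (GGCC) starts at position 18.
HaeIII cuts after base 2 of each site, so after position 19.
The SalI site (GTCGAC) starts at position 99.
SalI cuts after the first base of each site, so after position 99.
Combined cut positions: 19, 99.
Circular molecule, 2 cuts → 2 fragments:
  20–99 → 80 bp
  100–141 then 1–19 → 42 + 19 = 61 bp
Sorted largest to smallest: 80, 61 bp.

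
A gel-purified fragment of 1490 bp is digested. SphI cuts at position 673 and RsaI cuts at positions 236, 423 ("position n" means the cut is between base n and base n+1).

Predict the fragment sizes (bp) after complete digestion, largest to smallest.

Combined cut positions (sorted): 236, 423, 673.
Linear molecule, 3 cuts → 4 fragments:
  236 − 0 = 236 bp
  423 − 236 = 187 bp
  673 − 423 = 250 bp
  1490 − 673 = 817 bp
Sorted largest to smallest: 817, 250, 236, 187 bp.

817, 250, 236, 187 bp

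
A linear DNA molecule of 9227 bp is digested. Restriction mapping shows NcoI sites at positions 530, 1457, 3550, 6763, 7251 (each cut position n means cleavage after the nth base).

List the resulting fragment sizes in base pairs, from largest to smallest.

3213, 2093, 1976, 927, 530, 488 bp

Linear molecule, 5 cuts → 6 fragments:
  530 − 0 = 530 bp
  1457 − 530 = 927 bp
  3550 − 1457 = 2093 bp
  6763 − 3550 = 3213 bp
  7251 − 6763 = 488 bp
  9227 − 7251 = 1976 bp
Sorted largest to smallest: 3213, 2093, 1976, 927, 530, 488 bp.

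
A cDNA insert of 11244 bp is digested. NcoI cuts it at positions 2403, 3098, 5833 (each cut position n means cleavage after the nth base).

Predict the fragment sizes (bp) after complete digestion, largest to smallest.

5411, 2735, 2403, 695 bp

Linear molecule, 3 cuts → 4 fragments:
  2403 − 0 = 2403 bp
  3098 − 2403 = 695 bp
  5833 − 3098 = 2735 bp
  11244 − 5833 = 5411 bp
Sorted largest to smallest: 5411, 2735, 2403, 695 bp.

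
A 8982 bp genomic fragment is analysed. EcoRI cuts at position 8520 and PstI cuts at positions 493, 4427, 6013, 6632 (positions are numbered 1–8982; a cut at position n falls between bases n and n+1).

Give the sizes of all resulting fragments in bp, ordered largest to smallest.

3934, 1888, 1586, 619, 493, 462 bp

Combined cut positions (sorted): 493, 4427, 6013, 6632, 8520.
Linear molecule, 5 cuts → 6 fragments:
  493 − 0 = 493 bp
  4427 − 493 = 3934 bp
  6013 − 4427 = 1586 bp
  6632 − 6013 = 619 bp
  8520 − 6632 = 1888 bp
  8982 − 8520 = 462 bp
Sorted largest to smallest: 3934, 1888, 1586, 619, 493, 462 bp.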